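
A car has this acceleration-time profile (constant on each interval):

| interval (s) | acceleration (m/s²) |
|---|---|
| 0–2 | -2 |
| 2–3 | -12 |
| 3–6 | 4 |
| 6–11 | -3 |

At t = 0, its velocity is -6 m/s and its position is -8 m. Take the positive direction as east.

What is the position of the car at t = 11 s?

On each constant-a segment, Δv = aΔt and Δx = v₀Δt + ½aΔt²; chain segment to segment.
0–2 s: v starts -6 m/s; Δx = -6·2 + ½·-2·2² = -16 m; v ends -10 m/s.
2–3 s: v starts -10 m/s; Δx = -10·1 + ½·-12·1² = -16 m; v ends -22 m/s.
3–6 s: v starts -22 m/s; Δx = -22·3 + ½·4·3² = -48 m; v ends -10 m/s.
6–11 s: v starts -10 m/s; Δx = -10·5 + ½·-3·5² = -87.5 m; v ends -25 m/s.
x(11) = -8 + Σ Δx = -175.5 m.

-175.5 m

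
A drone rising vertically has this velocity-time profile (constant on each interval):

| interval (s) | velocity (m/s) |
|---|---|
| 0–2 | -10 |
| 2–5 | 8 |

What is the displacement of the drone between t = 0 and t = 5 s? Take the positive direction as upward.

4 m

Displacement is the signed area under the v-t curve.
0–2 s: -10 × 2 = -20 m
2–5 s: 8 × 3 = 24 m
Net displacement = 4 m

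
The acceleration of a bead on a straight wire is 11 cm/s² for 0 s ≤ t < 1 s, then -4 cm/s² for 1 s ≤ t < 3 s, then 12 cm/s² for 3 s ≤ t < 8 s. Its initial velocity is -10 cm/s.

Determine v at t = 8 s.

53 cm/s

Δv equals the area under the a-t graph; then v = v₀ + Δv.
0–1 s: 11 × 1 = 11 cm/s
1–3 s: -4 × 2 = -8 cm/s
3–8 s: 12 × 5 = 60 cm/s
Δv = 63 cm/s, so v(8) = -10 + (63) = 53 cm/s.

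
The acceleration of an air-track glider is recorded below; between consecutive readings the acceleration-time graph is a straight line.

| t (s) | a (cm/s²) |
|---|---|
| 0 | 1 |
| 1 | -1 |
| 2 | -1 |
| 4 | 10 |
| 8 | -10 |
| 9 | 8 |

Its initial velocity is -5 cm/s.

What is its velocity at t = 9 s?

2 cm/s

Δv equals the area under the a-t graph; then v = v₀ + Δv.
0–1 s: ½(1 + -1)(1) = 0 cm/s
1–2 s: -1 × 1 = -1 cm/s
2–4 s: ½(-1 + 10)(2) = 9 cm/s
4–8 s: ½(10 + -10)(4) = 0 cm/s
8–9 s: ½(-10 + 8)(1) = -1 cm/s
Δv = 7 cm/s, so v(9) = -5 + (7) = 2 cm/s.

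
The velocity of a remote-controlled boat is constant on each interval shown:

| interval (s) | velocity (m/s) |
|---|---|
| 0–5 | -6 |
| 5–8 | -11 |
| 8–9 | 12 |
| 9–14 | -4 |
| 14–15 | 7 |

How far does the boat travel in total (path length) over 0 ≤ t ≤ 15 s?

102 m

Distance (not displacement) is the total path length: add the absolute areas under v-t.
0–5 s: |-6| × 5 = 30 m
5–8 s: |-11| × 3 = 33 m
8–9 s: |12| × 1 = 12 m
9–14 s: |-4| × 5 = 20 m
14–15 s: |7| × 1 = 7 m
Total distance = 102 m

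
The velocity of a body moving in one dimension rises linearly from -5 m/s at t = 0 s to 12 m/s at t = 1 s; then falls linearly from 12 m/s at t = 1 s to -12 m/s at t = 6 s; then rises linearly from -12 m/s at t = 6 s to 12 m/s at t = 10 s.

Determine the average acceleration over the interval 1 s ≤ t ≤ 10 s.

Average acceleration = Δv/Δt = (12 − 12)/(10 − 1) = 0 m/s².

0 m/s²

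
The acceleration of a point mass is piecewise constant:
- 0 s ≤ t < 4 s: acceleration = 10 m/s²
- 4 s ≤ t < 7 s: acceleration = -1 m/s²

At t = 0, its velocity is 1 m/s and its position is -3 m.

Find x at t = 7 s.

199.5 m

On each constant-a segment, Δv = aΔt and Δx = v₀Δt + ½aΔt²; chain segment to segment.
0–4 s: v starts 1 m/s; Δx = 1·4 + ½·10·4² = 84 m; v ends 41 m/s.
4–7 s: v starts 41 m/s; Δx = 41·3 + ½·-1·3² = 118.5 m; v ends 38 m/s.
x(7) = -3 + Σ Δx = 199.5 m.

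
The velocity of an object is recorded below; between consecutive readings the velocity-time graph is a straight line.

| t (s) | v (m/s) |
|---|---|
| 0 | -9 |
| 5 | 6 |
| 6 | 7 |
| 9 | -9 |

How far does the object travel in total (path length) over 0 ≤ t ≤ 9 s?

38.1875 m

Total distance travelled is ∫|v| dt — sum the magnitudes of each area piece.
0–5 s: v = 0 at t = 3 s; triangle areas 13.5 + 6 = 19.5 m
5–6 s: |½(6 + 7)(1)| = 6.5 m
6–9 s: v = 0 at t = 7.3125 s; triangle areas 4.59375 + 7.59375 = 12.1875 m
Total distance = 38.1875 m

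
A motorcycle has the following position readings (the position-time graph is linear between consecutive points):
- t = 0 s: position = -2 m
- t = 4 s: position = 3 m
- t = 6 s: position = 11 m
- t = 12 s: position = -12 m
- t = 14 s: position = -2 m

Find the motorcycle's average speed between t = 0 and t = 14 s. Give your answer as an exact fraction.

Average speed = (total path length)/(elapsed time); on a piecewise-linear x-t graph the path length is Σ|Δx|.
0–4 s: |Δx| = |3 − -2| = 5 m
4–6 s: |Δx| = |11 − 3| = 8 m
6–12 s: |Δx| = |-12 − 11| = 23 m
12–14 s: |Δx| = |-2 − -12| = 10 m
Total path = 46 m; average speed = 46/14 = 23/7 m/s.

23/7 m/s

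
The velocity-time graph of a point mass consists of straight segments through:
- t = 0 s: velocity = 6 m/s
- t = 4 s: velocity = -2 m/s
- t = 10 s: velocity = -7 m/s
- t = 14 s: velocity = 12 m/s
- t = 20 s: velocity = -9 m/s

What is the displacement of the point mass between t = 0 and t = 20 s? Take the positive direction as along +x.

Net displacement equals the area under the velocity-time graph (areas below the axis count negative).
0–4 s: ½(6 + -2)(4) = 8 m
4–10 s: ½(-2 + -7)(6) = -27 m
10–14 s: ½(-7 + 12)(4) = 10 m
14–20 s: ½(12 + -9)(6) = 9 m
Net displacement = 0 m

0 m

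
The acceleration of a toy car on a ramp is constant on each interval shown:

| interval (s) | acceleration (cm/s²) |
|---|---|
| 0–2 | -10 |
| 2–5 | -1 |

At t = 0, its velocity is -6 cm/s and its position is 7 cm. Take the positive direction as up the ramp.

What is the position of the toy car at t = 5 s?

-107.5 cm

On each constant-a segment, Δv = aΔt and Δx = v₀Δt + ½aΔt²; chain segment to segment.
0–2 s: v starts -6 cm/s; Δx = -6·2 + ½·-10·2² = -32 cm; v ends -26 cm/s.
2–5 s: v starts -26 cm/s; Δx = -26·3 + ½·-1·3² = -82.5 cm; v ends -29 cm/s.
x(5) = 7 + Σ Δx = -107.5 cm.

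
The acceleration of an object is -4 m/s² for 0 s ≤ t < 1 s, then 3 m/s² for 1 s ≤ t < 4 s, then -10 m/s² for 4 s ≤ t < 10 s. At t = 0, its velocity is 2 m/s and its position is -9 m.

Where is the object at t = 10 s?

-139.5 m

On each constant-a segment, Δv = aΔt and Δx = v₀Δt + ½aΔt²; chain segment to segment.
0–1 s: v starts 2 m/s; Δx = 2·1 + ½·-4·1² = 0 m; v ends -2 m/s.
1–4 s: v starts -2 m/s; Δx = -2·3 + ½·3·3² = 7.5 m; v ends 7 m/s.
4–10 s: v starts 7 m/s; Δx = 7·6 + ½·-10·6² = -138 m; v ends -53 m/s.
x(10) = -9 + Σ Δx = -139.5 m.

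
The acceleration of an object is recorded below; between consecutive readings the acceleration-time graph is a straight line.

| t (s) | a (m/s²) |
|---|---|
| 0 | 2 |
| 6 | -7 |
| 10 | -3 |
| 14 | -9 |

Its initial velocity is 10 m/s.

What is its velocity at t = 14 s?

-49 m/s

Δv equals the area under the a-t graph; then v = v₀ + Δv.
0–6 s: ½(2 + -7)(6) = -15 m/s
6–10 s: ½(-7 + -3)(4) = -20 m/s
10–14 s: ½(-3 + -9)(4) = -24 m/s
Δv = -59 m/s, so v(14) = 10 + (-59) = -49 m/s.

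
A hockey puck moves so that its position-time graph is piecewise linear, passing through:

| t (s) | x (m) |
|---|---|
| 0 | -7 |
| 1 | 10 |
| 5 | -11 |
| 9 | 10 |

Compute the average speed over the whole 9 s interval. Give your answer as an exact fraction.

59/9 m/s

Average speed = (total path length)/(elapsed time); on a piecewise-linear x-t graph the path length is Σ|Δx|.
0–1 s: |Δx| = |10 − -7| = 17 m
1–5 s: |Δx| = |-11 − 10| = 21 m
5–9 s: |Δx| = |10 − -11| = 21 m
Total path = 59 m; average speed = 59/9 = 59/9 m/s.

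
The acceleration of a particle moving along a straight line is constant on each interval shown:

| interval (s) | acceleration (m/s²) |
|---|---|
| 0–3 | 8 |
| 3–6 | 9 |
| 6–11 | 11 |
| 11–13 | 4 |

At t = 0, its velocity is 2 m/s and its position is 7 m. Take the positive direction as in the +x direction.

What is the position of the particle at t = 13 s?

794 m

On each constant-a segment, Δv = aΔt and Δx = v₀Δt + ½aΔt²; chain segment to segment.
0–3 s: v starts 2 m/s; Δx = 2·3 + ½·8·3² = 42 m; v ends 26 m/s.
3–6 s: v starts 26 m/s; Δx = 26·3 + ½·9·3² = 118.5 m; v ends 53 m/s.
6–11 s: v starts 53 m/s; Δx = 53·5 + ½·11·5² = 402.5 m; v ends 108 m/s.
11–13 s: v starts 108 m/s; Δx = 108·2 + ½·4·2² = 224 m; v ends 116 m/s.
x(13) = 7 + Σ Δx = 794 m.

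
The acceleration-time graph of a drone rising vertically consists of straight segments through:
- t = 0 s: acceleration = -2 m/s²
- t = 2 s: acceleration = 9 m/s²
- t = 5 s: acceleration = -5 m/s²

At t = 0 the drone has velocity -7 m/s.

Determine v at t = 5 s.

6 m/s

Δv equals the area under the a-t graph; then v = v₀ + Δv.
0–2 s: ½(-2 + 9)(2) = 7 m/s
2–5 s: ½(9 + -5)(3) = 6 m/s
Δv = 13 m/s, so v(5) = -7 + (13) = 6 m/s.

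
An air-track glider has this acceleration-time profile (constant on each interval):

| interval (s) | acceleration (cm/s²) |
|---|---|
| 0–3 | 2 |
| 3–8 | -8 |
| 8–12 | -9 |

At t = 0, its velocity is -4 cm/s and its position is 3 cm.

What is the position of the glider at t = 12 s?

On each constant-a segment, Δv = aΔt and Δx = v₀Δt + ½aΔt²; chain segment to segment.
0–3 s: v starts -4 cm/s; Δx = -4·3 + ½·2·3² = -3 cm; v ends 2 cm/s.
3–8 s: v starts 2 cm/s; Δx = 2·5 + ½·-8·5² = -90 cm; v ends -38 cm/s.
8–12 s: v starts -38 cm/s; Δx = -38·4 + ½·-9·4² = -224 cm; v ends -74 cm/s.
x(12) = 3 + Σ Δx = -314 cm.

-314 cm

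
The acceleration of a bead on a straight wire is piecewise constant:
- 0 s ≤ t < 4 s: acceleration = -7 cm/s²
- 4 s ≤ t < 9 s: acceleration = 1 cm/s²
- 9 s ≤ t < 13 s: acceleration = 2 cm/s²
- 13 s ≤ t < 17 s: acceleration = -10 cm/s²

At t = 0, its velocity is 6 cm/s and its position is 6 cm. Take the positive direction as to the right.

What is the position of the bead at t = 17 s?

-291.5 cm

On each constant-a segment, Δv = aΔt and Δx = v₀Δt + ½aΔt²; chain segment to segment.
0–4 s: v starts 6 cm/s; Δx = 6·4 + ½·-7·4² = -32 cm; v ends -22 cm/s.
4–9 s: v starts -22 cm/s; Δx = -22·5 + ½·1·5² = -97.5 cm; v ends -17 cm/s.
9–13 s: v starts -17 cm/s; Δx = -17·4 + ½·2·4² = -52 cm; v ends -9 cm/s.
13–17 s: v starts -9 cm/s; Δx = -9·4 + ½·-10·4² = -116 cm; v ends -49 cm/s.
x(17) = 6 + Σ Δx = -291.5 cm.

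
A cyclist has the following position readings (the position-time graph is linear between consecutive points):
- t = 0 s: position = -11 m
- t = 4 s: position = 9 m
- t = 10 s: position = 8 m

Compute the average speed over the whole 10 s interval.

Average speed = (total path length)/(elapsed time); on a piecewise-linear x-t graph the path length is Σ|Δx|.
0–4 s: |Δx| = |9 − -11| = 20 m
4–10 s: |Δx| = |8 − 9| = 1 m
Total path = 21 m; average speed = 21/10 = 2.1 m/s.

2.1 m/s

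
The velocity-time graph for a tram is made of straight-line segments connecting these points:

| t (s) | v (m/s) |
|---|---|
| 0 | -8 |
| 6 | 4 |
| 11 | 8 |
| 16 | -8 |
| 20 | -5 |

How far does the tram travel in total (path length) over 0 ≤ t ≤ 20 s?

Distance (not displacement) is the total path length: add the absolute areas under v-t.
0–6 s: v = 0 at t = 4 s; triangle areas 16 + 4 = 20 m
6–11 s: |½(4 + 8)(5)| = 30 m
11–16 s: v = 0 at t = 13.5 s; triangle areas 10 + 10 = 20 m
16–20 s: |½(-8 + -5)(4)| = 26 m
Total distance = 96 m

96 m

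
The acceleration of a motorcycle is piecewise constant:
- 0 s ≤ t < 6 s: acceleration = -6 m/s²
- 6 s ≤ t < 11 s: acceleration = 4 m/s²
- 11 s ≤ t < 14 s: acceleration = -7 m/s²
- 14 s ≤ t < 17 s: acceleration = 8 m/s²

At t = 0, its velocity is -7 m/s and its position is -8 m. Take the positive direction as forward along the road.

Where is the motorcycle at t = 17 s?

On each constant-a segment, Δv = aΔt and Δx = v₀Δt + ½aΔt²; chain segment to segment.
0–6 s: v starts -7 m/s; Δx = -7·6 + ½·-6·6² = -150 m; v ends -43 m/s.
6–11 s: v starts -43 m/s; Δx = -43·5 + ½·4·5² = -165 m; v ends -23 m/s.
11–14 s: v starts -23 m/s; Δx = -23·3 + ½·-7·3² = -100.5 m; v ends -44 m/s.
14–17 s: v starts -44 m/s; Δx = -44·3 + ½·8·3² = -96 m; v ends -20 m/s.
x(17) = -8 + Σ Δx = -519.5 m.

-519.5 m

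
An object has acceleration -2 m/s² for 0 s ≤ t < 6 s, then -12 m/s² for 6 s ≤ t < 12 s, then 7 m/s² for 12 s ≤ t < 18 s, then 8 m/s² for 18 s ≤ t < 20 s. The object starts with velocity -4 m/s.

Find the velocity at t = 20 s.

Δv equals the area under the a-t graph; then v = v₀ + Δv.
0–6 s: -2 × 6 = -12 m/s
6–12 s: -12 × 6 = -72 m/s
12–18 s: 7 × 6 = 42 m/s
18–20 s: 8 × 2 = 16 m/s
Δv = -26 m/s, so v(20) = -4 + (-26) = -30 m/s.

-30 m/s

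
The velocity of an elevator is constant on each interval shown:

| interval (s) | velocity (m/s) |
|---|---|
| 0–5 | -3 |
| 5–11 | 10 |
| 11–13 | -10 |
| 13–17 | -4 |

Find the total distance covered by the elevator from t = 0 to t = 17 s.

111 m

Distance (not displacement) is the total path length: add the absolute areas under v-t.
0–5 s: |-3| × 5 = 15 m
5–11 s: |10| × 6 = 60 m
11–13 s: |-10| × 2 = 20 m
13–17 s: |-4| × 4 = 16 m
Total distance = 111 m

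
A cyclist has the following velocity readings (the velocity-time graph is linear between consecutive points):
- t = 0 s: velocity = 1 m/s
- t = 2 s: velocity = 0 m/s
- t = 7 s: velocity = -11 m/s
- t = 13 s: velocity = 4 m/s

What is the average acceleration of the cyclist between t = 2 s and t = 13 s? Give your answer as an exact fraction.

Average acceleration = Δv/Δt = (4 − 0)/(13 − 2) = 4/11 m/s².

4/11 m/s²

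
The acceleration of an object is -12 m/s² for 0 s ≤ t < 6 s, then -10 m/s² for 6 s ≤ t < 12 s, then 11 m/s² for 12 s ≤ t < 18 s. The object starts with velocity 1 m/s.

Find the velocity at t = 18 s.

-65 m/s

Δv equals the area under the a-t graph; then v = v₀ + Δv.
0–6 s: -12 × 6 = -72 m/s
6–12 s: -10 × 6 = -60 m/s
12–18 s: 11 × 6 = 66 m/s
Δv = -66 m/s, so v(18) = 1 + (-66) = -65 m/s.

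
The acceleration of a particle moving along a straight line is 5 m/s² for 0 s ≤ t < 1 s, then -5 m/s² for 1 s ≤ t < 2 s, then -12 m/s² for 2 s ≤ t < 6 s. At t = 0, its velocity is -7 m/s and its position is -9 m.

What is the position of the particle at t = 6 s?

On each constant-a segment, Δv = aΔt and Δx = v₀Δt + ½aΔt²; chain segment to segment.
0–1 s: v starts -7 m/s; Δx = -7·1 + ½·5·1² = -4.5 m; v ends -2 m/s.
1–2 s: v starts -2 m/s; Δx = -2·1 + ½·-5·1² = -4.5 m; v ends -7 m/s.
2–6 s: v starts -7 m/s; Δx = -7·4 + ½·-12·4² = -124 m; v ends -55 m/s.
x(6) = -9 + Σ Δx = -142 m.

-142 m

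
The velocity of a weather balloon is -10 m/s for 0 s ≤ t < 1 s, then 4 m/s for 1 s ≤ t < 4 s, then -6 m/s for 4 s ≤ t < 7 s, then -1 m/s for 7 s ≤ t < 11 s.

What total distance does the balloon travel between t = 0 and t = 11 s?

Total distance travelled is ∫|v| dt — sum the magnitudes of each area piece.
0–1 s: |-10| × 1 = 10 m
1–4 s: |4| × 3 = 12 m
4–7 s: |-6| × 3 = 18 m
7–11 s: |-1| × 4 = 4 m
Total distance = 44 m

44 m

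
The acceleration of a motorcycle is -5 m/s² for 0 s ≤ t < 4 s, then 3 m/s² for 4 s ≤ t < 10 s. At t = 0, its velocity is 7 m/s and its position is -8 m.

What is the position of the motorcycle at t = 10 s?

On each constant-a segment, Δv = aΔt and Δx = v₀Δt + ½aΔt²; chain segment to segment.
0–4 s: v starts 7 m/s; Δx = 7·4 + ½·-5·4² = -12 m; v ends -13 m/s.
4–10 s: v starts -13 m/s; Δx = -13·6 + ½·3·6² = -24 m; v ends 5 m/s.
x(10) = -8 + Σ Δx = -44 m.

-44 m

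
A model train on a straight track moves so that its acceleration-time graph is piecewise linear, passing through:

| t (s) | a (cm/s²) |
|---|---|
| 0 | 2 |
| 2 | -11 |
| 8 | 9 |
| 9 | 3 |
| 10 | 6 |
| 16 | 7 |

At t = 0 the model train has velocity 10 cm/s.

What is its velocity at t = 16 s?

Δv equals the area under the a-t graph; then v = v₀ + Δv.
0–2 s: ½(2 + -11)(2) = -9 cm/s
2–8 s: ½(-11 + 9)(6) = -6 cm/s
8–9 s: ½(9 + 3)(1) = 6 cm/s
9–10 s: ½(3 + 6)(1) = 4.5 cm/s
10–16 s: ½(6 + 7)(6) = 39 cm/s
Δv = 34.5 cm/s, so v(16) = 10 + (34.5) = 44.5 cm/s.

44.5 cm/s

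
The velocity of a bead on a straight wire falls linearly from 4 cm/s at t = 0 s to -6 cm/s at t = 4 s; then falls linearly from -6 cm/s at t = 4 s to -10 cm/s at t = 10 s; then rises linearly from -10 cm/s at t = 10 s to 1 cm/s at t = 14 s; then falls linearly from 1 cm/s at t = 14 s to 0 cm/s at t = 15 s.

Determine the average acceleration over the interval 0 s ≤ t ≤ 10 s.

-1.4 cm/s²

Average acceleration = Δv/Δt = (-10 − 4)/(10 − 0) = -1.4 cm/s².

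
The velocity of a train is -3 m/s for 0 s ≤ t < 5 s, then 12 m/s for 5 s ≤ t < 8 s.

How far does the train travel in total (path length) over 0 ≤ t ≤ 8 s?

Total distance travelled is ∫|v| dt — sum the magnitudes of each area piece.
0–5 s: |-3| × 5 = 15 m
5–8 s: |12| × 3 = 36 m
Total distance = 51 m

51 m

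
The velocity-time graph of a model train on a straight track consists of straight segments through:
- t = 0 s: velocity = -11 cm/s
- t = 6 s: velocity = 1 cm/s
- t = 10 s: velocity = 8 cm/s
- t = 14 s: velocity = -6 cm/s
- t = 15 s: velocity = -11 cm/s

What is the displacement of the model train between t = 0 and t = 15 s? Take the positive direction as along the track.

Net displacement equals the area under the velocity-time graph (areas below the axis count negative).
0–6 s: ½(-11 + 1)(6) = -30 cm
6–10 s: ½(1 + 8)(4) = 18 cm
10–14 s: ½(8 + -6)(4) = 4 cm
14–15 s: ½(-6 + -11)(1) = -8.5 cm
Net displacement = -16.5 cm

-16.5 cm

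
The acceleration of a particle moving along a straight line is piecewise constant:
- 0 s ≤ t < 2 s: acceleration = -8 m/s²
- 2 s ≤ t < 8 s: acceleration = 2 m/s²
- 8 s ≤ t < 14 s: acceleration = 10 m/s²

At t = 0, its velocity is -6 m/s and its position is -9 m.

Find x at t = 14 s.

-13 m

On each constant-a segment, Δv = aΔt and Δx = v₀Δt + ½aΔt²; chain segment to segment.
0–2 s: v starts -6 m/s; Δx = -6·2 + ½·-8·2² = -28 m; v ends -22 m/s.
2–8 s: v starts -22 m/s; Δx = -22·6 + ½·2·6² = -96 m; v ends -10 m/s.
8–14 s: v starts -10 m/s; Δx = -10·6 + ½·10·6² = 120 m; v ends 50 m/s.
x(14) = -9 + Σ Δx = -13 m.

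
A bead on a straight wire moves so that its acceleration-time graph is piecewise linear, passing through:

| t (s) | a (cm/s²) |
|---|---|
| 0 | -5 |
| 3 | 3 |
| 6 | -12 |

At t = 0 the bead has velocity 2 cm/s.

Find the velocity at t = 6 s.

-14.5 cm/s

Δv equals the area under the a-t graph; then v = v₀ + Δv.
0–3 s: ½(-5 + 3)(3) = -3 cm/s
3–6 s: ½(3 + -12)(3) = -13.5 cm/s
Δv = -16.5 cm/s, so v(6) = 2 + (-16.5) = -14.5 cm/s.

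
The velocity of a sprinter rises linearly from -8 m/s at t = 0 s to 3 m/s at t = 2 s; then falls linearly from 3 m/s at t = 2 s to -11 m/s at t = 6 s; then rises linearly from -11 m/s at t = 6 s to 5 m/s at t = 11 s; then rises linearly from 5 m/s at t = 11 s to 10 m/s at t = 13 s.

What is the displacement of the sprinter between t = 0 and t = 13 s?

Displacement is the signed area under the v-t curve.
0–2 s: ½(-8 + 3)(2) = -5 m
2–6 s: ½(3 + -11)(4) = -16 m
6–11 s: ½(-11 + 5)(5) = -15 m
11–13 s: ½(5 + 10)(2) = 15 m
Net displacement = -21 m

-21 m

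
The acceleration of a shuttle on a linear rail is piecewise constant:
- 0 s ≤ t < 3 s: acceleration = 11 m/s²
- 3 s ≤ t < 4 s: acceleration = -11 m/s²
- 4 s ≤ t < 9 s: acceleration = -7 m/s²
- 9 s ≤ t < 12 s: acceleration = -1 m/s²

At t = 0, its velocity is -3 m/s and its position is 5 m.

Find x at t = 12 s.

On each constant-a segment, Δv = aΔt and Δx = v₀Δt + ½aΔt²; chain segment to segment.
0–3 s: v starts -3 m/s; Δx = -3·3 + ½·11·3² = 40.5 m; v ends 30 m/s.
3–4 s: v starts 30 m/s; Δx = 30·1 + ½·-11·1² = 24.5 m; v ends 19 m/s.
4–9 s: v starts 19 m/s; Δx = 19·5 + ½·-7·5² = 7.5 m; v ends -16 m/s.
9–12 s: v starts -16 m/s; Δx = -16·3 + ½·-1·3² = -52.5 m; v ends -19 m/s.
x(12) = 5 + Σ Δx = 25 m.

25 m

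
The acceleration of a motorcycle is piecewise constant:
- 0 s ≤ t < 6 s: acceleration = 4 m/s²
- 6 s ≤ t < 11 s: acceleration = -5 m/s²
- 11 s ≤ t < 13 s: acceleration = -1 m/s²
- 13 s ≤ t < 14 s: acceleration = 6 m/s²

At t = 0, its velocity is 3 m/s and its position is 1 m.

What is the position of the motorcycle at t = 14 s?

168.5 m

On each constant-a segment, Δv = aΔt and Δx = v₀Δt + ½aΔt²; chain segment to segment.
0–6 s: v starts 3 m/s; Δx = 3·6 + ½·4·6² = 90 m; v ends 27 m/s.
6–11 s: v starts 27 m/s; Δx = 27·5 + ½·-5·5² = 72.5 m; v ends 2 m/s.
11–13 s: v starts 2 m/s; Δx = 2·2 + ½·-1·2² = 2 m; v ends 0 m/s.
13–14 s: v starts 0 m/s; Δx = 0·1 + ½·6·1² = 3 m; v ends 6 m/s.
x(14) = 1 + Σ Δx = 168.5 m.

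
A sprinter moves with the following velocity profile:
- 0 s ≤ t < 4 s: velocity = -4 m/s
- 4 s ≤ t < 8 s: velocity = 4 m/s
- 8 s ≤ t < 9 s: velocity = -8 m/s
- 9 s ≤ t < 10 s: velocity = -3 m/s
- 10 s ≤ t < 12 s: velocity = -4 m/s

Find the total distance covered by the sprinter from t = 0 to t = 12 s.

51 m

Distance (not displacement) is the total path length: add the absolute areas under v-t.
0–4 s: |-4| × 4 = 16 m
4–8 s: |4| × 4 = 16 m
8–9 s: |-8| × 1 = 8 m
9–10 s: |-3| × 1 = 3 m
10–12 s: |-4| × 2 = 8 m
Total distance = 51 m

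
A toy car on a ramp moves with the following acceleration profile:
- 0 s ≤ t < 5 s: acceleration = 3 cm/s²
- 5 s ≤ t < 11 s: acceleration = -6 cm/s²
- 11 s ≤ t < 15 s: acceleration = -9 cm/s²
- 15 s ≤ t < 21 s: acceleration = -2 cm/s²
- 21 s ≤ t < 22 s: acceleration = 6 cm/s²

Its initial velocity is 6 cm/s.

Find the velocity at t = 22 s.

-57 cm/s

Δv equals the area under the a-t graph; then v = v₀ + Δv.
0–5 s: 3 × 5 = 15 cm/s
5–11 s: -6 × 6 = -36 cm/s
11–15 s: -9 × 4 = -36 cm/s
15–21 s: -2 × 6 = -12 cm/s
21–22 s: 6 × 1 = 6 cm/s
Δv = -63 cm/s, so v(22) = 6 + (-63) = -57 cm/s.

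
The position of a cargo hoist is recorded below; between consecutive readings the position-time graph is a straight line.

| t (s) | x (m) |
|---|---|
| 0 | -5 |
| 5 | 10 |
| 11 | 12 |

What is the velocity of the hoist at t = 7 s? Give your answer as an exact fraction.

Velocity is the slope of the x-t graph on 5–11 s: (12 − 10)/(11 − 5) = 1/3 m/s.

1/3 m/s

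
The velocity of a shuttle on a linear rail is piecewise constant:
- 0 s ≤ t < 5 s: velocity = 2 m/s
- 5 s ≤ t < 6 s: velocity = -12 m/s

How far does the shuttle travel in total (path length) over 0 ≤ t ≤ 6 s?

Total distance travelled is ∫|v| dt — sum the magnitudes of each area piece.
0–5 s: |2| × 5 = 10 m
5–6 s: |-12| × 1 = 12 m
Total distance = 22 m

22 m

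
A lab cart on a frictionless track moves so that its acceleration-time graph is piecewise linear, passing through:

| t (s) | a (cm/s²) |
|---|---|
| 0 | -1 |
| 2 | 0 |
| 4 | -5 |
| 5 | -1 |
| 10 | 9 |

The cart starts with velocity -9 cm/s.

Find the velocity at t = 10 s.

Δv equals the area under the a-t graph; then v = v₀ + Δv.
0–2 s: ½(-1 + 0)(2) = -1 cm/s
2–4 s: ½(0 + -5)(2) = -5 cm/s
4–5 s: ½(-5 + -1)(1) = -3 cm/s
5–10 s: ½(-1 + 9)(5) = 20 cm/s
Δv = 11 cm/s, so v(10) = -9 + (11) = 2 cm/s.

2 cm/s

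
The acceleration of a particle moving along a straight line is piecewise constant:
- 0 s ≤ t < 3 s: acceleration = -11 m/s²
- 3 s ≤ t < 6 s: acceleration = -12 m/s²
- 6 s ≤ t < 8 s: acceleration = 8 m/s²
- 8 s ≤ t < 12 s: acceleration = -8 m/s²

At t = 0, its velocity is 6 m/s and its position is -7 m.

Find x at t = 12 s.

-535.5 m

On each constant-a segment, Δv = aΔt and Δx = v₀Δt + ½aΔt²; chain segment to segment.
0–3 s: v starts 6 m/s; Δx = 6·3 + ½·-11·3² = -31.5 m; v ends -27 m/s.
3–6 s: v starts -27 m/s; Δx = -27·3 + ½·-12·3² = -135 m; v ends -63 m/s.
6–8 s: v starts -63 m/s; Δx = -63·2 + ½·8·2² = -110 m; v ends -47 m/s.
8–12 s: v starts -47 m/s; Δx = -47·4 + ½·-8·4² = -252 m; v ends -79 m/s.
x(12) = -7 + Σ Δx = -535.5 m.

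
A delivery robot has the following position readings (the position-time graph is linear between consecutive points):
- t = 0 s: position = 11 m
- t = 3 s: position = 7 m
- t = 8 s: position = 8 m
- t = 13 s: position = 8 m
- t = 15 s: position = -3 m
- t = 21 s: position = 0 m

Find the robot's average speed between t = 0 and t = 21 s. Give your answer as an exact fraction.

Average speed = (total path length)/(elapsed time); on a piecewise-linear x-t graph the path length is Σ|Δx|.
0–3 s: |Δx| = |7 − 11| = 4 m
3–8 s: |Δx| = |8 − 7| = 1 m
8–13 s: |Δx| = |8 − 8| = 0 m
13–15 s: |Δx| = |-3 − 8| = 11 m
15–21 s: |Δx| = |0 − -3| = 3 m
Total path = 19 m; average speed = 19/21 = 19/21 m/s.

19/21 m/s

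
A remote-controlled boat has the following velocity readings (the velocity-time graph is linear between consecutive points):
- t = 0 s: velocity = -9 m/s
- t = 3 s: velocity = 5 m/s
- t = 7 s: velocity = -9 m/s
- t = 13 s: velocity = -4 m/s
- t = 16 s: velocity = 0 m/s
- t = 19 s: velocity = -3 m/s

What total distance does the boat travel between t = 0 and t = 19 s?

Distance (not displacement) is the total path length: add the absolute areas under v-t.
0–3 s: v = 0 at t = 27/14 s; triangle areas 243/28 + 75/28 = 159/14 m
3–7 s: v = 0 at t = 31/7 s; triangle areas 25/7 + 81/7 = 106/7 m
7–13 s: |½(-9 + -4)(6)| = 39 m
13–16 s: |½(-4 + 0)(3)| = 6 m
16–19 s: |½(0 + -3)(3)| = 4.5 m
Total distance = 76 m

76 m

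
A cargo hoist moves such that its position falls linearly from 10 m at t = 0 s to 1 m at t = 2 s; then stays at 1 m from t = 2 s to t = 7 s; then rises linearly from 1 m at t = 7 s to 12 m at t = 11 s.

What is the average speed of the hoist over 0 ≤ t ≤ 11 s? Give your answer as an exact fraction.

Average speed = (total path length)/(elapsed time); on a piecewise-linear x-t graph the path length is Σ|Δx|.
0–2 s: |Δx| = |1 − 10| = 9 m
2–7 s: |Δx| = |1 − 1| = 0 m
7–11 s: |Δx| = |12 − 1| = 11 m
Total path = 20 m; average speed = 20/11 = 20/11 m/s.

20/11 m/s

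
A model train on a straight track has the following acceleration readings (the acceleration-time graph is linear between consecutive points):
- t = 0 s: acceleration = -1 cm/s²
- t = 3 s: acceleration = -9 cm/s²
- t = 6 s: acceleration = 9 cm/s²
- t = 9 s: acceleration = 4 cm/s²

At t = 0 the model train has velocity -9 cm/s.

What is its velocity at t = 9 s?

-4.5 cm/s

Δv equals the area under the a-t graph; then v = v₀ + Δv.
0–3 s: ½(-1 + -9)(3) = -15 cm/s
3–6 s: ½(-9 + 9)(3) = 0 cm/s
6–9 s: ½(9 + 4)(3) = 19.5 cm/s
Δv = 4.5 cm/s, so v(9) = -9 + (4.5) = -4.5 cm/s.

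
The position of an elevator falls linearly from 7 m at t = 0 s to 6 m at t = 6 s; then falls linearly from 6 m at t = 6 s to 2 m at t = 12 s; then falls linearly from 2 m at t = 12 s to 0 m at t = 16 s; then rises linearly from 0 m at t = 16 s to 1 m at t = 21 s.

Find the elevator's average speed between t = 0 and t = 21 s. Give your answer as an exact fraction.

8/21 m/s

Average speed = (total path length)/(elapsed time); on a piecewise-linear x-t graph the path length is Σ|Δx|.
0–6 s: |Δx| = |6 − 7| = 1 m
6–12 s: |Δx| = |2 − 6| = 4 m
12–16 s: |Δx| = |0 − 2| = 2 m
16–21 s: |Δx| = |1 − 0| = 1 m
Total path = 8 m; average speed = 8/21 = 8/21 m/s.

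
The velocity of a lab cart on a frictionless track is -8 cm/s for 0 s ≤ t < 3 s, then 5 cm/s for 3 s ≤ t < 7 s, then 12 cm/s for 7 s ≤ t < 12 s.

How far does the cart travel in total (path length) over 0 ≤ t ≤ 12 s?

Distance (not displacement) is the total path length: add the absolute areas under v-t.
0–3 s: |-8| × 3 = 24 cm
3–7 s: |5| × 4 = 20 cm
7–12 s: |12| × 5 = 60 cm
Total distance = 104 cm

104 cm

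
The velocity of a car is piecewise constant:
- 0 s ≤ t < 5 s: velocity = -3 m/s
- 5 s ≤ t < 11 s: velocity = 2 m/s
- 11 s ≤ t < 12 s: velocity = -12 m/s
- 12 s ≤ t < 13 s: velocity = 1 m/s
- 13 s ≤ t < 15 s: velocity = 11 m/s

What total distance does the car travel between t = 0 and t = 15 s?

Distance (not displacement) is the total path length: add the absolute areas under v-t.
0–5 s: |-3| × 5 = 15 m
5–11 s: |2| × 6 = 12 m
11–12 s: |-12| × 1 = 12 m
12–13 s: |1| × 1 = 1 m
13–15 s: |11| × 2 = 22 m
Total distance = 62 m

62 m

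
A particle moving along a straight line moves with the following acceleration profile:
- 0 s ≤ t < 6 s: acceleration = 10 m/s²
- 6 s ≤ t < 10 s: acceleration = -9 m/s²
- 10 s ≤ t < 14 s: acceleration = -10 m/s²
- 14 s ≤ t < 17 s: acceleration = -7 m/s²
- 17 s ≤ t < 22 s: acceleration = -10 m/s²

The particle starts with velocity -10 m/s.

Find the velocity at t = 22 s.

-97 m/s

Δv equals the area under the a-t graph; then v = v₀ + Δv.
0–6 s: 10 × 6 = 60 m/s
6–10 s: -9 × 4 = -36 m/s
10–14 s: -10 × 4 = -40 m/s
14–17 s: -7 × 3 = -21 m/s
17–22 s: -10 × 5 = -50 m/s
Δv = -87 m/s, so v(22) = -10 + (-87) = -97 m/s.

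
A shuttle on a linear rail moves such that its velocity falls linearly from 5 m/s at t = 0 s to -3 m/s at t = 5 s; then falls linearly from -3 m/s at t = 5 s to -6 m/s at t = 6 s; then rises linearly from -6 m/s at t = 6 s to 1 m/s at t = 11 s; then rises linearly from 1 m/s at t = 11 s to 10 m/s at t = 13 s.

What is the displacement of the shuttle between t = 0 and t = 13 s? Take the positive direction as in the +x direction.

Net displacement equals the area under the velocity-time graph (areas below the axis count negative).
0–5 s: ½(5 + -3)(5) = 5 m
5–6 s: ½(-3 + -6)(1) = -4.5 m
6–11 s: ½(-6 + 1)(5) = -12.5 m
11–13 s: ½(1 + 10)(2) = 11 m
Net displacement = -1 m

-1 m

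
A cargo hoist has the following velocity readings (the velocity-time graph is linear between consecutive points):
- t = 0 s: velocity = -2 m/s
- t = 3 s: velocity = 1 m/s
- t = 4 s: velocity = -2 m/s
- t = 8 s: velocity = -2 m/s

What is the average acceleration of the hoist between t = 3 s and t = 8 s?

Average acceleration = Δv/Δt = (-2 − 1)/(8 − 3) = -0.6 m/s².

-0.6 m/s²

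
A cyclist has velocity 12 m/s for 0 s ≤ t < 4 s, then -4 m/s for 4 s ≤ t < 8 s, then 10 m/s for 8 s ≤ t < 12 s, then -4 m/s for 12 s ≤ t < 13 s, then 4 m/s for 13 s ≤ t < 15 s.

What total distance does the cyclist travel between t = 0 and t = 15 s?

Distance (not displacement) is the total path length: add the absolute areas under v-t.
0–4 s: |12| × 4 = 48 m
4–8 s: |-4| × 4 = 16 m
8–12 s: |10| × 4 = 40 m
12–13 s: |-4| × 1 = 4 m
13–15 s: |4| × 2 = 8 m
Total distance = 116 m

116 m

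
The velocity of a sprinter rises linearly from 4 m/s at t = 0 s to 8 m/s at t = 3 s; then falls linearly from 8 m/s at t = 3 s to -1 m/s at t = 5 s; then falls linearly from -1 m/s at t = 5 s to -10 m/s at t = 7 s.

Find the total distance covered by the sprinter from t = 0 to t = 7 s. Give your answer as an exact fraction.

326/9 m

Distance (not displacement) is the total path length: add the absolute areas under v-t.
0–3 s: |½(4 + 8)(3)| = 18 m
3–5 s: v = 0 at t = 43/9 s; triangle areas 64/9 + 1/9 = 65/9 m
5–7 s: |½(-1 + -10)(2)| = 11 m
Total distance = 326/9 m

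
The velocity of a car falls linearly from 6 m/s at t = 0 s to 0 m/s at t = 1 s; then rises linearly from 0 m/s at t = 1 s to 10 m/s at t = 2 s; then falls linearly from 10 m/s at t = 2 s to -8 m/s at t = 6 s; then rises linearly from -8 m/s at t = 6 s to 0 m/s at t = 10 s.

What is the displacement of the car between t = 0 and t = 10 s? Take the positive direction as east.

Displacement is the signed area under the v-t curve.
0–1 s: ½(6 + 0)(1) = 3 m
1–2 s: ½(0 + 10)(1) = 5 m
2–6 s: ½(10 + -8)(4) = 4 m
6–10 s: ½(-8 + 0)(4) = -16 m
Net displacement = -4 m

-4 m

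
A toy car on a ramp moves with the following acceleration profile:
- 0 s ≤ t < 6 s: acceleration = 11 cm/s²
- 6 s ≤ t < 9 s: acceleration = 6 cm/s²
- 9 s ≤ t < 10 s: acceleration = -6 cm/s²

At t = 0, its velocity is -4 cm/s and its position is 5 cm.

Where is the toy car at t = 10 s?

On each constant-a segment, Δv = aΔt and Δx = v₀Δt + ½aΔt²; chain segment to segment.
0–6 s: v starts -4 cm/s; Δx = -4·6 + ½·11·6² = 174 cm; v ends 62 cm/s.
6–9 s: v starts 62 cm/s; Δx = 62·3 + ½·6·3² = 213 cm; v ends 80 cm/s.
9–10 s: v starts 80 cm/s; Δx = 80·1 + ½·-6·1² = 77 cm; v ends 74 cm/s.
x(10) = 5 + Σ Δx = 469 cm.

469 cm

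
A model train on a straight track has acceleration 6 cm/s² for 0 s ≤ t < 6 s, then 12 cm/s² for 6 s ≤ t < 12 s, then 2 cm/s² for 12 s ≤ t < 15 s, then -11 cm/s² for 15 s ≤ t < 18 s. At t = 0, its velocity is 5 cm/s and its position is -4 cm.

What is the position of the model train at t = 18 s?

1251.5 cm

On each constant-a segment, Δv = aΔt and Δx = v₀Δt + ½aΔt²; chain segment to segment.
0–6 s: v starts 5 cm/s; Δx = 5·6 + ½·6·6² = 138 cm; v ends 41 cm/s.
6–12 s: v starts 41 cm/s; Δx = 41·6 + ½·12·6² = 462 cm; v ends 113 cm/s.
12–15 s: v starts 113 cm/s; Δx = 113·3 + ½·2·3² = 348 cm; v ends 119 cm/s.
15–18 s: v starts 119 cm/s; Δx = 119·3 + ½·-11·3² = 307.5 cm; v ends 86 cm/s.
x(18) = -4 + Σ Δx = 1251.5 cm.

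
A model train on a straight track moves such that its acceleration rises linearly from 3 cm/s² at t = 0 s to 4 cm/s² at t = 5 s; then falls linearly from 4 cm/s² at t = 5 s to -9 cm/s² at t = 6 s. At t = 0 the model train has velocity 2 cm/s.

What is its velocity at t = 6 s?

Δv equals the area under the a-t graph; then v = v₀ + Δv.
0–5 s: ½(3 + 4)(5) = 17.5 cm/s
5–6 s: ½(4 + -9)(1) = -2.5 cm/s
Δv = 15 cm/s, so v(6) = 2 + (15) = 17 cm/s.

17 cm/s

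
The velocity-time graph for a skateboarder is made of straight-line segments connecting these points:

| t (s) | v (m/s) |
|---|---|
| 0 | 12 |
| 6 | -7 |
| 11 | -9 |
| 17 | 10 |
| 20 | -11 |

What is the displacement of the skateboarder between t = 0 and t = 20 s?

Net displacement equals the area under the velocity-time graph (areas below the axis count negative).
0–6 s: ½(12 + -7)(6) = 15 m
6–11 s: ½(-7 + -9)(5) = -40 m
11–17 s: ½(-9 + 10)(6) = 3 m
17–20 s: ½(10 + -11)(3) = -1.5 m
Net displacement = -23.5 m

-23.5 m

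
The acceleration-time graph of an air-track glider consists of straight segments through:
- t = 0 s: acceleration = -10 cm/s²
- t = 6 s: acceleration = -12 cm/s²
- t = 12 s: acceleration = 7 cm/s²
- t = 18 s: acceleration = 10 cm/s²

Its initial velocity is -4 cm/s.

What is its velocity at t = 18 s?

Δv equals the area under the a-t graph; then v = v₀ + Δv.
0–6 s: ½(-10 + -12)(6) = -66 cm/s
6–12 s: ½(-12 + 7)(6) = -15 cm/s
12–18 s: ½(7 + 10)(6) = 51 cm/s
Δv = -30 cm/s, so v(18) = -4 + (-30) = -34 cm/s.

-34 cm/s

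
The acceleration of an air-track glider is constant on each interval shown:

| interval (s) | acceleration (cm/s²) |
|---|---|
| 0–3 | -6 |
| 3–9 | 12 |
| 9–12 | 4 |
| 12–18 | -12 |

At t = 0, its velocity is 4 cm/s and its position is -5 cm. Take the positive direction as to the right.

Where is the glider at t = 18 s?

On each constant-a segment, Δv = aΔt and Δx = v₀Δt + ½aΔt²; chain segment to segment.
0–3 s: v starts 4 cm/s; Δx = 4·3 + ½·-6·3² = -15 cm; v ends -14 cm/s.
3–9 s: v starts -14 cm/s; Δx = -14·6 + ½·12·6² = 132 cm; v ends 58 cm/s.
9–12 s: v starts 58 cm/s; Δx = 58·3 + ½·4·3² = 192 cm; v ends 70 cm/s.
12–18 s: v starts 70 cm/s; Δx = 70·6 + ½·-12·6² = 204 cm; v ends -2 cm/s.
x(18) = -5 + Σ Δx = 508 cm.

508 cm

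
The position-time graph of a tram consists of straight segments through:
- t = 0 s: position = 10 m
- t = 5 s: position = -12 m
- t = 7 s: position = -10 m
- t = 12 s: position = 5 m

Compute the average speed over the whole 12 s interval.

3.25 m/s

Average speed = (total path length)/(elapsed time); on a piecewise-linear x-t graph the path length is Σ|Δx|.
0–5 s: |Δx| = |-12 − 10| = 22 m
5–7 s: |Δx| = |-10 − -12| = 2 m
7–12 s: |Δx| = |5 − -10| = 15 m
Total path = 39 m; average speed = 39/12 = 3.25 m/s.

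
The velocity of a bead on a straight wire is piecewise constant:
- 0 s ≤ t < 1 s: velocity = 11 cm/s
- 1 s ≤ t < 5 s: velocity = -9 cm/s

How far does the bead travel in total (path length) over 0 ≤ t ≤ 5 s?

Distance (not displacement) is the total path length: add the absolute areas under v-t.
0–1 s: |11| × 1 = 11 cm
1–5 s: |-9| × 4 = 36 cm
Total distance = 47 cm

47 cm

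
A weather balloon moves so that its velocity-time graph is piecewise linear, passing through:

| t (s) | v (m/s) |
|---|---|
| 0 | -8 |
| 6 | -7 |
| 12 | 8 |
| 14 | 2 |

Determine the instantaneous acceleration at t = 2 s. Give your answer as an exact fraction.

Acceleration is the slope of the v-t graph on 0–6 s: (-7 − -8)/(6 − 0) = 1/6 m/s².

1/6 m/s²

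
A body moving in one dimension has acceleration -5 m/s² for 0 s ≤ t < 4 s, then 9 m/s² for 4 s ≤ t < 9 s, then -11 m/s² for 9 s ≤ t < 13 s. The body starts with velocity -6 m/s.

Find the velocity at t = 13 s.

Δv equals the area under the a-t graph; then v = v₀ + Δv.
0–4 s: -5 × 4 = -20 m/s
4–9 s: 9 × 5 = 45 m/s
9–13 s: -11 × 4 = -44 m/s
Δv = -19 m/s, so v(13) = -6 + (-19) = -25 m/s.

-25 m/s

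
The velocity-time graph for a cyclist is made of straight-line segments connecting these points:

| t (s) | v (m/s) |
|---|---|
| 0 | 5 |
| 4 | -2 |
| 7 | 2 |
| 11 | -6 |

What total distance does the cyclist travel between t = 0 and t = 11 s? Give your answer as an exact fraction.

Total distance travelled is ∫|v| dt — sum the magnitudes of each area piece.
0–4 s: v = 0 at t = 20/7 s; triangle areas 50/7 + 8/7 = 58/7 m
4–7 s: v = 0 at t = 5.5 s; triangle areas 1.5 + 1.5 = 3 m
7–11 s: v = 0 at t = 8 s; triangle areas 1 + 9 = 10 m
Total distance = 149/7 m

149/7 m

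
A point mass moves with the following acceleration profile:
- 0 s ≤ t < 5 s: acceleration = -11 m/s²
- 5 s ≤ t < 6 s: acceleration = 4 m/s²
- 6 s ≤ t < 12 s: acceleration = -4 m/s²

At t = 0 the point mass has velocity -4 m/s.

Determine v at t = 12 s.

Δv equals the area under the a-t graph; then v = v₀ + Δv.
0–5 s: -11 × 5 = -55 m/s
5–6 s: 4 × 1 = 4 m/s
6–12 s: -4 × 6 = -24 m/s
Δv = -75 m/s, so v(12) = -4 + (-75) = -79 m/s.

-79 m/s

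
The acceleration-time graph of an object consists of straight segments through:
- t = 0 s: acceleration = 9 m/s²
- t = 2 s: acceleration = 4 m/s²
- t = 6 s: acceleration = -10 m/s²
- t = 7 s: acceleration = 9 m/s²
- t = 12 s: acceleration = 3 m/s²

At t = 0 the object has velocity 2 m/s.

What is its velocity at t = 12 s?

32.5 m/s

Δv equals the area under the a-t graph; then v = v₀ + Δv.
0–2 s: ½(9 + 4)(2) = 13 m/s
2–6 s: ½(4 + -10)(4) = -12 m/s
6–7 s: ½(-10 + 9)(1) = -0.5 m/s
7–12 s: ½(9 + 3)(5) = 30 m/s
Δv = 30.5 m/s, so v(12) = 2 + (30.5) = 32.5 m/s.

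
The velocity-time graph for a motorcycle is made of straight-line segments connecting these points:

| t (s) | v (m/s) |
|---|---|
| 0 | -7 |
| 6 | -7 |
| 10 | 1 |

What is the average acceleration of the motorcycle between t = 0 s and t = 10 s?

Average acceleration = Δv/Δt = (1 − -7)/(10 − 0) = 0.8 m/s².

0.8 m/s²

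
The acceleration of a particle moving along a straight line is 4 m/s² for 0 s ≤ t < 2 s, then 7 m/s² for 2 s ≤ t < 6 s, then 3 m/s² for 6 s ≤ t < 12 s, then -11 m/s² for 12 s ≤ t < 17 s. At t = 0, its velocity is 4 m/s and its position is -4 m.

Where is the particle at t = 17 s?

On each constant-a segment, Δv = aΔt and Δx = v₀Δt + ½aΔt²; chain segment to segment.
0–2 s: v starts 4 m/s; Δx = 4·2 + ½·4·2² = 16 m; v ends 12 m/s.
2–6 s: v starts 12 m/s; Δx = 12·4 + ½·7·4² = 104 m; v ends 40 m/s.
6–12 s: v starts 40 m/s; Δx = 40·6 + ½·3·6² = 294 m; v ends 58 m/s.
12–17 s: v starts 58 m/s; Δx = 58·5 + ½·-11·5² = 152.5 m; v ends 3 m/s.
x(17) = -4 + Σ Δx = 562.5 m.

562.5 m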